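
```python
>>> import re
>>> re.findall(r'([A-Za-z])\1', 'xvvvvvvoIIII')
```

`\1` is not a pattern — it's the concrete string captured by group 1, re-applied verbatim.
`findall` collects group 1 from each match (5 total).

['v', 'v', 'v', 'I', 'I']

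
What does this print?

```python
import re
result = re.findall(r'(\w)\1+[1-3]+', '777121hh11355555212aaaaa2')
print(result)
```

['7', 'h', '5', 'a']

`\1` has to match the exact text group 1 already captured.
Scanning left to right: at [0:6] match '777121', group 1 = '7'; at [6:11] match 'hh113', group 1 = 'h'; at [11:19] match '55555212', group 1 = '5'; at [19:25] match 'aaaaa2', group 1 = 'a'.
With a single group, `findall` returns only what that group captured — 4 items.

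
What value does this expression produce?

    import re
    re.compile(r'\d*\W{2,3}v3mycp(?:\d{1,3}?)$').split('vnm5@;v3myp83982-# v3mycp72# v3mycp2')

['vnm5@;v3myp83982-# v3mycp', '']

This matches zero or more of a digit; then 2 to 3 of a non-word character, then the literal 'v3m', then the literal 'ycp'; then 1 to 3 of a digit (lazy) (non-capturing group); then anchored at the end.
Matches to split on: at [25:36] → '72# v3mycp2'.
Splitting on the pattern gives 2 pieces.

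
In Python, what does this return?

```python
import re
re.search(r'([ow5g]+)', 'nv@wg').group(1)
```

Pattern: one or more of one of [ow5g] (captured).
`re.search` tries every starting position until one works.
The match spans [3:5] → 'wg'.
Captured: group 1 = 'wg'.

'wg'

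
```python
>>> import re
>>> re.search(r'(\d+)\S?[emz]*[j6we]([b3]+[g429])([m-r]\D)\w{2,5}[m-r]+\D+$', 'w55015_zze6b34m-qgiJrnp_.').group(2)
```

'b34'

This matches one or more of a digit (captured); then optionally a non-whitespace character, then zero or more of one of [emz], then one of [j6we]; then one or more of one of [b3], then one of [g429] (captured); then a character in [m-r], then a non-digit (captured); then 2 to 5 of a word character, then one or more of a character in [m-r], then one or more of a non-digit; then anchored at the end.
Unlike `match`, `search` isn't anchored — it looks for the pattern anywhere in the string.
The match spans [1:25] → '55015_zze6b34m-qgiJrnp_.'.
Captured: group 1 = '55015', group 2 = 'b34', group 3 = 'm-'.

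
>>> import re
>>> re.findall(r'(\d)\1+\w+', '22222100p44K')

['2']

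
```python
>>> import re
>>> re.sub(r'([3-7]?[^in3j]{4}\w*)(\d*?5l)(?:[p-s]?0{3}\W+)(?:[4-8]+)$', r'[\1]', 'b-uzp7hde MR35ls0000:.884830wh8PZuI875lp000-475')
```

'b-uzp7hde MR35ls00[00:.884830wh8PZuI87]'

This matches optionally a character in [3-7], then exactly 4 of any character except [in3j], then zero or more of a word character (captured); then zero or more of a digit (lazy), then the literal '5l' (captured); then optionally a character in [p-s], then exactly 3 of a literal '0', then one or more of a non-word character (non-capturing group); then one or more of a character in [4-8] (non-capturing group); then anchored at the end.
Matches: at [18:47] → '00:.884830wh8PZuI875lp000-475'.
`\1` in the replacement pulls in group 1's text for each match.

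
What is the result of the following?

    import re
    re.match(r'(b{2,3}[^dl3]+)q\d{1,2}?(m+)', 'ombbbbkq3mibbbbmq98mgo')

None

`re.match` won't scan ahead — the pattern has to work from the very first character.
Here position 0 doesn't satisfy it, so the call returns None.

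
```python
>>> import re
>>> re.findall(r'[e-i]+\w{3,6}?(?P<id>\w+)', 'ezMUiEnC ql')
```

['iEnC']

The pattern matches one or more of a character in [e-i], then 3 to 6 of a word character (lazy); then one or more of a word character (captured as 'id').
A non-greedy quantifier consumes as few characters as it can — just enough that the remainder of the pattern still matches from where it stops; whatever follows it matches normally.
Scanning left to right: at [0:8] match 'ezMUiEnC', group 1 = 'iEnC'.
Because there's exactly one group, `findall` drops the full match and keeps group 1 from the one hit.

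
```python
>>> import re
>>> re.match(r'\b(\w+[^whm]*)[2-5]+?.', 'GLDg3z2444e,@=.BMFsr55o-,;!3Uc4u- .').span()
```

(0, 32)

Pattern: a word boundary (`\b`, zero-width); then one or more of a word character, then zero or more of any character except [whm] (captured); then one or more of a character in [2-5] (lazy); then any character.
`re.match` only tries the pattern at the start of the string.
The match spans [0:32] → 'GLDg3z2444e,@=.BMFsr55o-,;!3Uc4u'.
Captured: group 1 = 'GLDg3z2444e,@=.BMFsr55o-,;!3Uc'.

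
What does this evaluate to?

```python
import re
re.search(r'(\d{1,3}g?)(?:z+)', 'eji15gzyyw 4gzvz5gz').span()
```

(3, 7)

The pattern matches 1 to 3 of a digit, then optionally the literal 'g' (captured); then one or more of a literal 'z' (non-capturing group).
`search` walks the string left to right and returns the first match it finds.
The match spans [3:7] → '15gz'.
Captured: group 1 = '15g'.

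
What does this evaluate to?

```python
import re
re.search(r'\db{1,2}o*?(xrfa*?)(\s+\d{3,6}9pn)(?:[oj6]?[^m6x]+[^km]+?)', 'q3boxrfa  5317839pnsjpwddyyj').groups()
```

('xrfa', '  5317839pn')

The match spans [1:28] → '3boxrfa  5317839pnsjpwddyyj'.
Captured: group 1 = 'xrfa', group 2 = '  5317839pn'.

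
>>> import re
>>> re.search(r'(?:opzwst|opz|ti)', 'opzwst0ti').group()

The regex engine tests alternatives in the order written; an earlier branch that matches wins even if a later one would match more.
`search` walks the string left to right and returns the first match it finds.
The match spans [0:6] → 'opzwst'.

'opzwst'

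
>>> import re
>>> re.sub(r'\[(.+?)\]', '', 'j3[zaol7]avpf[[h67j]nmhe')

A non-greedy quantifier consumes as few characters as it can — just enough that the remainder of the pattern still matches from where it stops; whatever follows it matches normally.
Each match is replaced by ''.

'j3avpfnmhe'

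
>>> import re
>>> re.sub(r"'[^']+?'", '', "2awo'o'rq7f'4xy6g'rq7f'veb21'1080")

'2aworq7frq7f1080'

Matches: at [4:7] → "'o'"; at [11:18] → "'4xy6g'"; at [22:29] → "'veb21'".
Every occurrence is swapped for ''.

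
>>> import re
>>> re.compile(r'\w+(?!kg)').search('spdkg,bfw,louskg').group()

'spdkg'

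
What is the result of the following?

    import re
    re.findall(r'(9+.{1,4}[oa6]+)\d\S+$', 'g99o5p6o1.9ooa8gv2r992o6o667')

['99o5p6o']

The pattern matches one or more of a literal '9', then 1 to 4 of any character, then one or more of one of [oa6] (captured); then a digit; then one or more of a non-whitespace character; then anchored at the end.
With a single group, `findall` returns only what that group captured — 1 item.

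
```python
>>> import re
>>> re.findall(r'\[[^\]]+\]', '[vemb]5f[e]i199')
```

Walking the string: at [0:6] → '[vemb]'; at [8:11] → '[e]'.
No capturing groups, so `findall` returns the 2 full match strings.

['[vemb]', '[e]']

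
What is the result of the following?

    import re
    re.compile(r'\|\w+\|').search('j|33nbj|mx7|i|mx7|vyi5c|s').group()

The match spans [1:8] → '|33nbj|'.

'|33nbj|'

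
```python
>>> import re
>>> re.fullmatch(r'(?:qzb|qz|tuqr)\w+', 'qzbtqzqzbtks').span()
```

(0, 12)

`re.fullmatch` requires the pattern to consume the entire string.
The match spans [0:12] → 'qzbtqzqzbtks'.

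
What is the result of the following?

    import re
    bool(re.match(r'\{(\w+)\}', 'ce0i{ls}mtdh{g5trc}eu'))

False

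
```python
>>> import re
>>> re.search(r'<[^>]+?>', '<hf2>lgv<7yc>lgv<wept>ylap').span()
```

`re.search` scans for the first position where the pattern succeeds.
The match spans [0:5] → '<hf2>'.

(0, 5)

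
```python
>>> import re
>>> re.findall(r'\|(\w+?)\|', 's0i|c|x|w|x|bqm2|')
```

One capturing group, so `findall` returns just the captured substring from each match — 3 in all.

['c', 'w', 'bqm2']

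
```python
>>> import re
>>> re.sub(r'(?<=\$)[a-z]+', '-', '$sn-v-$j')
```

'$--v-$-'

The `(?=…)`/`(?<=…)` assertion just peeks at neighbouring text; it doesn't advance the match position.
Matches: at [1:3] → 'sn'; at [7:8] → 'j'.
Every occurrence is swapped for '-'.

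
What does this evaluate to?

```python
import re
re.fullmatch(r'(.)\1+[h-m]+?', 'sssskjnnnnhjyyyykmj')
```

`\1` has to match the exact text group 1 already captured.
`fullmatch` succeeds only if the pattern covers the string from start to end.
Here the string isn't matched end-to-end, so the call returns None.

None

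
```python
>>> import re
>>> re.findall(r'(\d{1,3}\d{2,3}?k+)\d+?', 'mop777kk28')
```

`findall` collects group 1 from the one match (1 total).

['777kk']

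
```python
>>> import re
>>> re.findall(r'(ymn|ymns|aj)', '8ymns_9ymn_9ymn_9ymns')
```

['ymn', 'ymn', 'ymn', 'ymn']

Alternation isn't longest-match — the leftmost alternative that fits at this position is chosen.
Walking the string: at [1:4] match 'ymn', group 1 = 'ymn'; at [7:10] match 'ymn', group 1 = 'ymn'; at [12:15] match 'ymn', group 1 = 'ymn'; at [17:20] match 'ymn', group 1 = 'ymn'.
One capturing group, so `findall` returns just the captured substring from each match — 4 in all.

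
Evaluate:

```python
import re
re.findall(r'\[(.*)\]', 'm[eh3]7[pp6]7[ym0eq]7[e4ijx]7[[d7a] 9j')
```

['eh3]7[pp6]7[ym0eq]7[e4ijx]7[[d7a']

Matches: at [1:35] match '[eh3]7[pp6]7[ym0eq]7[e4ijx]7[[d7a]', group 1 = 'eh3]7[pp6]7[ym0eq]7[e4ijx]7[[d7a'.
One capturing group, so `findall` returns just the captured substring from the one match — 1 in all.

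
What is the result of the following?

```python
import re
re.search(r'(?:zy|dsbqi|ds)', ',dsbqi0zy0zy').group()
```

'dsbqi'

Alternation isn't longest-match — the leftmost alternative that fits at this position is chosen.
`search` walks the string left to right and returns the first match it finds.
The match spans [1:6] → 'dsbqi'.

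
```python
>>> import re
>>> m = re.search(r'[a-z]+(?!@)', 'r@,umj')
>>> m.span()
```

(3, 6)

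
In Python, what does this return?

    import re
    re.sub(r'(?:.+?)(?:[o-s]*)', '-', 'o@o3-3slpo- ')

Every occurrence is swapped for '-'.

'--------'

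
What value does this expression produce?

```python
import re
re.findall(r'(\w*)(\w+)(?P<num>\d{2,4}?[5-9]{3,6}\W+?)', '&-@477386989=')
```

[('477', '3', '86989=')]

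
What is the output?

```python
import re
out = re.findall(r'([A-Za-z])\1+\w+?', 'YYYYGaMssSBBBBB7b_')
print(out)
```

['Y', 's', 'B']

A backreference is literal: `\1` must see the identical characters the first group matched.
`findall` collects group 1 from each match (3 total).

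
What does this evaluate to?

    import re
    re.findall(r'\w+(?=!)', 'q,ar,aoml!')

The `(?=…)`/`(?<=…)` assertion just peeks at neighbouring text; it doesn't advance the match position.
Walking the string: at [5:9] → 'aoml'.
With no groups in the pattern, `findall` gives back each whole match — 1 here.

['aoml']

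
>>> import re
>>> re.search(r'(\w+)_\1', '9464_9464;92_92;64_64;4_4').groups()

`\1` is not a pattern — it's the concrete string captured by group 1, re-applied verbatim.
`re.search` tries every starting position until one works.
The match spans [0:9] → '9464_9464'.
Captured: group 1 = '9464'.

('9464',)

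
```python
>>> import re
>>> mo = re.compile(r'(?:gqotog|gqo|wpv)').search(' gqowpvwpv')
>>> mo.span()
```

(1, 4)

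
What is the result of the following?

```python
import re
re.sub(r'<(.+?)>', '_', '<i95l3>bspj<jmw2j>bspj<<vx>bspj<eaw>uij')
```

'_bspj_bspj_bspj_uij'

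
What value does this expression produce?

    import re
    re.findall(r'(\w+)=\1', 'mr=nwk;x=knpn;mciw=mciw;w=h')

['mciw']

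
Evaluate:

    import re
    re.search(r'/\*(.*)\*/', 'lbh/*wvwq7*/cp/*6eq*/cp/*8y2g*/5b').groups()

('wvwq7*/cp/*6eq*/cp/*8y2g',)

`re.search` scans for the first position where the pattern succeeds.
The match spans [3:31] → '/*wvwq7*/cp/*6eq*/cp/*8y2g*/'.
Captured: group 1 = 'wvwq7*/cp/*6eq*/cp/*8y2g'.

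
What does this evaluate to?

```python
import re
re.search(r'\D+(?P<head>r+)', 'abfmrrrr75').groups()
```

The match spans [0:8] → 'abfmrrrr'.
Captured: group 1 = 'r'.

('r',)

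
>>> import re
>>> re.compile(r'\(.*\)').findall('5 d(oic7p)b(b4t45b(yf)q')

Walking the string: at [3:22] → '(oic7p)b(b4t45b(yf)'.
Since nothing is captured, `findall` lists the 1 matched substring directly.

['(oic7p)b(b4t45b(yf)']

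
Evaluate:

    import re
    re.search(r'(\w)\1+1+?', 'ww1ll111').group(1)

'w'

The match spans [0:3] → 'ww1'.
Captured: group 1 = 'w'.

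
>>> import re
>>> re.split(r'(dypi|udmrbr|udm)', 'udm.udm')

['', 'udm', '.', 'udm', '']

Because the pattern has a capturing group, `split` also inserts each captured text between the pieces.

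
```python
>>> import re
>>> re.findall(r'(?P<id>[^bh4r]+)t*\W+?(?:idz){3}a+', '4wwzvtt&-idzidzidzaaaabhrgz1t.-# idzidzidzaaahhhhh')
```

This matches one or more of any character except [bh4r] (captured as 'id'); then zero or more of a literal 't'; then one or more of a non-word character (lazy); then the literal 'idz' repeated 3 times, then one or more of the literal 'a'.
Scanning left to right: at [1:22] match 'wwzvtt&-idzidzidzaaaa', group 1 = 'wwzvtt&'; at [25:45] match 'gz1t.-# idzidzidzaaa', group 1 = 'gz1t.-#'.
One capturing group, so `findall` returns just the captured substring from each match — 2 in all.

['wwzvtt&', 'gz1t.-#']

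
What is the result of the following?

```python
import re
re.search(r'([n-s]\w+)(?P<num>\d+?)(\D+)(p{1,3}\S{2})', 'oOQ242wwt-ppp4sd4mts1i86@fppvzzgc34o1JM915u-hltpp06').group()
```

'oOQ242wwt-ppp4s'

The pattern matches a character in [n-s], then one or more of a word character (captured); then one or more of a digit (lazy) (captured as 'num'); then one or more of a non-digit (captured); then 1 to 3 of the literal 'p', then exactly 2 of a non-whitespace character (captured).
`search` walks the string left to right and returns the first match it finds.
The match spans [0:15] → 'oOQ242wwt-ppp4s'.
Captured: group 1 = 'oOQ24', group 2 = '2', group 3 = 'wwt-pp', group 4 = 'p4s'.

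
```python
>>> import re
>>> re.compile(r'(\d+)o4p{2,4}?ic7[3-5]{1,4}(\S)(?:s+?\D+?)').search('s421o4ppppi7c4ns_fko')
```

None

The pattern matches one or more of a digit (captured); then the literal 'o4', then 2 to 4 of the literal 'p' (lazy), then the literal 'ic7'; then 1 to 4 of a character in [3-5]; then a non-whitespace character (captured); then one or more of a literal 's' (lazy), then one or more of a non-digit (lazy) (non-capturing group).
Here no position works, so the call returns None.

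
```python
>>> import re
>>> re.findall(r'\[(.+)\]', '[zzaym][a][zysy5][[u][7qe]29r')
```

['zzaym][a][zysy5][[u][7qe']

Walking the string: at [0:26] match '[zzaym][a][zysy5][[u][7qe]', group 1 = 'zzaym][a][zysy5][[u][7qe'.
`findall` collects group 1 from the one match (1 total).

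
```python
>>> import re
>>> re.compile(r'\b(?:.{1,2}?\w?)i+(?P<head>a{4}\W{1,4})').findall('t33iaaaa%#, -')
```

['aaaa%#, ']

Pattern: a word boundary (`\b`, zero-width); then 1 to 2 of any character (lazy), then optionally a word character (non-capturing group); then one or more of a literal 'i'; then exactly 4 of a literal 'a', then 1 to 4 of a non-word character (captured as 'head').
Walking the string: at [0:12] match 't33iaaaa%#, ', group 1 = 'aaaa%#, '.
One capturing group, so `findall` returns just the captured substring from the one match — 1 in all.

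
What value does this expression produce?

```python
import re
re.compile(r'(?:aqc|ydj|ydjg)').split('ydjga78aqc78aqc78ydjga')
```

['', 'ga78', '78', '78', 'ga']

Alternation isn't longest-match — the leftmost alternative that fits at this position is chosen.
Matches to split on: at [0:3] → 'ydj'; at [7:10] → 'aqc'; at [12:15] → 'aqc'; at [17:20] → 'ydj'.
`split` removes every match and returns the 5 fragments in between.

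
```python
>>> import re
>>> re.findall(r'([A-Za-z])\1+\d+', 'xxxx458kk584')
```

After group 1 captures some text, `\1` only succeeds where that same text appears again.
Walking the string: at [0:7] match 'xxxx458', group 1 = 'x'; at [7:12] match 'kk584', group 1 = 'k'.
One capturing group, so `findall` returns just the captured substring from each match — 2 in all.

['x', 'k']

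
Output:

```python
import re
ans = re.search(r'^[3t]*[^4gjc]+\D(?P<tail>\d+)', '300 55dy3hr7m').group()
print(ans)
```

300 55dy3hr7

The match spans [0:12] → '300 55dy3hr7'.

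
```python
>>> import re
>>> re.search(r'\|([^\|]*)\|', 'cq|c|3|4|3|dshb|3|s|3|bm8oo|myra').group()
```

`search` walks the string left to right and returns the first match it finds.
The match spans [2:5] → '|c|'.
Captured: group 1 = 'c'.

'|c|'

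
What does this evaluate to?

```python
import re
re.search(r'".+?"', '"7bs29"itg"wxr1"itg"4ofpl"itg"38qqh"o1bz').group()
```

'"7bs29"'

A non-greedy quantifier consumes as few characters as it can — just enough that the remainder of the pattern still matches from where it stops; whatever follows it matches normally.
The match spans [0:7] → '"7bs29"'.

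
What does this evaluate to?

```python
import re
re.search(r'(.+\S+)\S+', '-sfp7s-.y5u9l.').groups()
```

('-sfp7s-.y5u9l',)

This matches one or more of any character, then one or more of a non-whitespace character (captured); then one or more of a non-whitespace character.
Unlike `match`, `search` isn't anchored — it looks for the pattern anywhere in the string.
The match spans [0:14] → '-sfp7s-.y5u9l.'.
Captured: group 1 = '-sfp7s-.y5u9l'.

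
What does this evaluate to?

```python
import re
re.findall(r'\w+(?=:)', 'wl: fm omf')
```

Lookahead/lookbehind check context without consuming it, so the matched span excludes the asserted characters.
`findall` yields the raw match text (1 of them) because the pattern has no groups.

['wl']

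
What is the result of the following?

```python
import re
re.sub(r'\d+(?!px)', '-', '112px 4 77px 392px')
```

'-2px - -7px -2px'

A negative assertion filters positions out without eating any characters.
Matches: at [0:2] → '11'; at [6:7] → '4'; at [8:9] → '7'; at [13:15] → '39'.
Every occurrence is swapped for '-'.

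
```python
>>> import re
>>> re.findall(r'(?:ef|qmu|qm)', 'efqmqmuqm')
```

['ef', 'qm', 'qmu', 'qm']

`|` is ordered: at each position the engine commits to the first alternative that works.
Matches: at [0:2] → 'ef'; at [2:4] → 'qm'; at [4:7] → 'qmu'; at [7:9] → 'qm'.
`findall` yields the raw match text (4 of them) because the pattern has no groups.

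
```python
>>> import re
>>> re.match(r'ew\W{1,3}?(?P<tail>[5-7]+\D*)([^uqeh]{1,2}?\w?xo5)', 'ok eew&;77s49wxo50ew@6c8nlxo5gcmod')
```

The pattern matches the literal 'ew', then 1 to 3 of a non-word character (lazy); then one or more of a character in [5-7], then zero or more of a non-digit (captured as 'tail'); then 1 to 2 of any character except [uqeh] (lazy), then optionally a word character, then the literal 'xo5' (captured).
`re.match` won't scan ahead — the pattern has to work from the very first character.
Here position 0 doesn't satisfy it, so the call returns None.

None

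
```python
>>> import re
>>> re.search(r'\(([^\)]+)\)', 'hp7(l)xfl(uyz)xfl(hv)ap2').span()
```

(3, 6)

`re.search` tries every starting position until one works.
The match spans [3:6] → '(l)'.
Captured: group 1 = 'l'.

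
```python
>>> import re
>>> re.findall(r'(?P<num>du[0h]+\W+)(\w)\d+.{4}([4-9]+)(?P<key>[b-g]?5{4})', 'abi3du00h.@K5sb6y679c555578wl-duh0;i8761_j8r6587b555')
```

This matches the literal 'du', then one or more of one of [0h], then one or more of a non-word character (captured as 'num'); then a word character (captured); then one or more of a digit, then exactly 4 of any character; then one or more of a character in [4-9] (captured); then optionally a character in [b-g], then exactly 4 of the literal '5' (captured as 'key').
With 4 capturing groups, `findall` returns a 4-tuple per match.

[('du00h.@', 'K', '679', 'c5555')]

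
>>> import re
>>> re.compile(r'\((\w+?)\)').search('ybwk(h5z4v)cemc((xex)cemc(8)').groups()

('h5z4v',)

`search` walks the string left to right and returns the first match it finds.
The match spans [4:11] → '(h5z4v)'.
Captured: group 1 = 'h5z4v'.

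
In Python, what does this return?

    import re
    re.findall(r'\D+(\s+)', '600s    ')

[' ']

Pattern: one or more of a non-digit; then one or more of whitespace (captured).
`findall` collects group 1 from the one match (1 total).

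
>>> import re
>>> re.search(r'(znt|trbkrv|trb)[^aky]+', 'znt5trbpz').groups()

Unlike `match`, `search` isn't anchored — it looks for the pattern anywhere in the string.
The match spans [0:9] → 'znt5trbpz'.
Captured: group 1 = 'znt'.

('znt',)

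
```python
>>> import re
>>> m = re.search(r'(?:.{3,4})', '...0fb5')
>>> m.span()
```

(0, 4)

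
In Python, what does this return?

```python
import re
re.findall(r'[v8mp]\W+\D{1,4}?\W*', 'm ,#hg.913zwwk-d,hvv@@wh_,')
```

['m ,#h', 'v@@w']

This matches one of [v8mp], then one or more of a non-word character, then 1 to 4 of a non-digit (lazy); then zero or more of a non-word character.
Walking the string: at [0:5] → 'm ,#h'; at [19:23] → 'v@@w'.
No capturing groups, so `findall` returns the 2 full match strings.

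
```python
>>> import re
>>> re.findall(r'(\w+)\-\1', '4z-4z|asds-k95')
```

['4z']

After group 1 captures some text, `\1` only succeeds where that same text appears again.
Matches: at [0:5] match '4z-4z', group 1 = '4z'.
`findall` collects group 1 from the one match (1 total).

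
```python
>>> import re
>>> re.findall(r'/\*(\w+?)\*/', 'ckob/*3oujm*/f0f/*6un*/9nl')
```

Because there's exactly one group, `findall` drops the full match and keeps group 1 from each hit.

['3oujm', '6un']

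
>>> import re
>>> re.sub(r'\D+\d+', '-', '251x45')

'251-'

Pattern: one or more of a non-digit; then one or more of a digit.
`sub` substitutes '-' at each match site.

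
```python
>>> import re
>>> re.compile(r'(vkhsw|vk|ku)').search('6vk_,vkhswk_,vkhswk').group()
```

'vk'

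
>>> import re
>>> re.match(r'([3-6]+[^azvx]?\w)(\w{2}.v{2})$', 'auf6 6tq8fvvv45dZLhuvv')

Pattern: one or more of a character in [3-6], then optionally any character except [azvx], then a word character (captured); then exactly 2 of a word character, then any character, then exactly 2 of a literal 'v' (captured); then anchored at the end.
`re.match` won't scan ahead — the pattern has to work from the very first character.
Here the string doesn't start with a match, so the call returns None.

None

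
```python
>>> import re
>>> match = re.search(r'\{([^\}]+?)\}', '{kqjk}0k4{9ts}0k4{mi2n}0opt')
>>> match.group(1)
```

The match spans [0:6] → '{kqjk}'.
Captured: group 1 = 'kqjk'.

'kqjk'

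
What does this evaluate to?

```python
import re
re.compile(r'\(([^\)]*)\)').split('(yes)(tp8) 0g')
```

['', 'yes', '', 'tp8', ' 0g']

Matches to split on: at [0:5] → '(yes)'; at [5:10] → '(tp8)'.
Because the pattern has a capturing group, `split` also inserts each captured text between the pieces.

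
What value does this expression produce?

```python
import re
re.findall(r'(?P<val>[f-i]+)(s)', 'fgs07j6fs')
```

Pattern: one or more of a character in [f-i] (captured as 'val'); then a literal 's' (captured).
2 groups means each result is a tuple of 2 captured strings — 2 here.

[('fg', 's'), ('f', 's')]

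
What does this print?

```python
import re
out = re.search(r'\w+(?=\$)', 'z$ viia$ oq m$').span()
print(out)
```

The `(?=…)`/`(?<=…)` assertion just peeks at neighbouring text; it doesn't advance the match position.
`re.search` tries every starting position until one works.
The match spans [0:1] → 'z'.

(0, 1)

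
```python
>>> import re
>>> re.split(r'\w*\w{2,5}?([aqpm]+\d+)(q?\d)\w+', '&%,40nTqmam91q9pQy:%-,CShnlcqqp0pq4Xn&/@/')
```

Pattern: zero or more of a word character, then 2 to 5 of a word character (lazy); then one or more of one of [aqpm], then one or more of a digit (captured); then optionally a literal 'q', then a digit (captured); then one or more of a word character.
Matches to split on: at [3:18] → '40nTqmam91q9pQy'.
Because the pattern has a capturing group, `split` also inserts each captured text between the pieces.

['&%,', 'm91', 'q9', ':%-,CShnlcqqp0pq4Xn&/@/']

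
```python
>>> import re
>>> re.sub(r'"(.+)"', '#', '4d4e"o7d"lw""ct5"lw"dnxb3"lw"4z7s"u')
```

Every occurrence is swapped for '#'.

'4d4e#u'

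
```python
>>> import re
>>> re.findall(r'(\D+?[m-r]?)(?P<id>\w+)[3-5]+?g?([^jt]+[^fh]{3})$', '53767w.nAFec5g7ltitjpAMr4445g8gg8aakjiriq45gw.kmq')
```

The pattern matches one or more of a non-digit (lazy), then optionally a character in [m-r] (captured); then one or more of a word character (captured as 'id'); then one or more of a character in [3-5] (lazy), then optionally a literal 'g'; then one or more of any character except [jt], then exactly 3 of any character except [fh] (captured); then anchored at the end.
With the lazy modifier that quantifier settles for the fewest repetitions that let the rest of the pattern succeed (the atoms after it are unaffected and can still be greedy).
Walking the string: at [5:49] match 'w.nAFec5g7ltitjpAMr4445g8gg8aakjiriq45gw.kmq', groups = ('w.n', 'AFec5g7ltitjpAMr4445g8gg8aakjiriq4', 'w.kmq').
With 3 capturing groups, `findall` returns a 3-tuple per match.

[('w.n', 'AFec5g7ltitjpAMr4445g8gg8aakjiriq4', 'w.kmq')]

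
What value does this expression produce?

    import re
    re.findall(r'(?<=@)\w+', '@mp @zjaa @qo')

['mp', 'zjaa', 'qo']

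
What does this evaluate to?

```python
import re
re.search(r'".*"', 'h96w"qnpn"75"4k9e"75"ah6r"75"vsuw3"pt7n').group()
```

`re.search` tries every starting position until one works.
The match spans [4:35] → '"qnpn"75"4k9e"75"ah6r"75"vsuw3"'.

'"qnpn"75"4k9e"75"ah6r"75"vsuw3"'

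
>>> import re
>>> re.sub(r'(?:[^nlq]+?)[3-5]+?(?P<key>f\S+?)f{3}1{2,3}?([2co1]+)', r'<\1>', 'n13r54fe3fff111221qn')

Pattern: one or more of any character except [nlq] (lazy) (non-capturing group); then one or more of a character in [3-5] (lazy); then the literal 'f', then one or more of a non-whitespace character (lazy) (captured as 'key'); then exactly 3 of the literal 'f', then 2 to 3 of the literal '1' (lazy); then one or more of one of [2co1] (captured).
Matches: at [1:18] → '13r54fe3fff111221'.
The replacement refers to a captured group, so each match is rewritten using its own captured text.

'n<fe3>qn'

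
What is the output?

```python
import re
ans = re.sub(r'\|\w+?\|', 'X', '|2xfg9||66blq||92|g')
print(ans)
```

XXXg

Matches: at [0:7] → '|2xfg9|'; at [7:14] → '|66blq|'; at [14:18] → '|92|'.
`sub` substitutes 'X' at each match site.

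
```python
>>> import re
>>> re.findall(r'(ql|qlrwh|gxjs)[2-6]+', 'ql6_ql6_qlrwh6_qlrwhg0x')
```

['ql', 'ql', 'qlrwh']

Scanning left to right: at [0:3] match 'ql6', group 1 = 'ql'; at [4:7] match 'ql6', group 1 = 'ql'; at [8:14] match 'qlrwh6', group 1 = 'qlrwh'.
Because there's exactly one group, `findall` drops the full match and keeps group 1 from each hit.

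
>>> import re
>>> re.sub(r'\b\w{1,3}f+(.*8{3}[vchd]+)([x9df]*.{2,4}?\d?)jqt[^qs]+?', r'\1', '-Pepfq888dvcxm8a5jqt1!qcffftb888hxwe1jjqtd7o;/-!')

'-q888dvcxm8a5jqt1!qcffftb888h7o;/-!'

The `?` after the quantifier makes it lazy — it takes as little as possible before letting the rest of the pattern try.
The replacement refers to a captured group, so each match is rewritten using its own captured text.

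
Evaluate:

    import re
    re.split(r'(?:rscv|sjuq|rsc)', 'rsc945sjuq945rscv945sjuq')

['', '945', '945', '945', '']

Alternation tries branches left to right and keeps the first one that lets the overall match succeed at that position.
Matches to split on: at [0:3] → 'rsc'; at [6:10] → 'sjuq'; at [13:17] → 'rscv'; at [20:24] → 'sjuq'.
Splitting on the pattern gives 5 pieces.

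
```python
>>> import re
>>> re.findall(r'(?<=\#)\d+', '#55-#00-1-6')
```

['55', '00']

The `(?=…)`/`(?<=…)` assertion just peeks at neighbouring text; it doesn't advance the match position.
With no groups in the pattern, `findall` gives back each whole match — 2 here.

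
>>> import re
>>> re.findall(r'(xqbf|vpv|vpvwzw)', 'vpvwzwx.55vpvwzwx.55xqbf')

Alternation tries branches left to right and keeps the first one that lets the overall match succeed at that position.
Scanning left to right: at [0:3] match 'vpv', group 1 = 'vpv'; at [10:13] match 'vpv', group 1 = 'vpv'; at [20:24] match 'xqbf', group 1 = 'xqbf'.
Because there's exactly one group, `findall` drops the full match and keeps group 1 from each hit.

['vpv', 'vpv', 'xqbf']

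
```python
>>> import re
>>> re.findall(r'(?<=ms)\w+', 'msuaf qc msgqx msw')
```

['uaf', 'gqx', 'w']

The lookaround is zero-width — it requires the adjacent text to match without consuming it, so the asserted text isn't part of the match.
Walking the string: at [2:5] → 'uaf'; at [11:14] → 'gqx'; at [17:18] → 'w'.
`findall` yields the raw match text (3 of them) because the pattern has no groups.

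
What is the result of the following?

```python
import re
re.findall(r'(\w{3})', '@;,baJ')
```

`findall` collects group 1 from the one match (1 total).

['baJ']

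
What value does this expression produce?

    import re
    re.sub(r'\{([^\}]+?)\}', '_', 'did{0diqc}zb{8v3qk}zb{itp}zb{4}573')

Matches: at [3:10] → '{0diqc}'; at [12:19] → '{8v3qk}'; at [21:26] → '{itp}'; at [28:31] → '{4}'.
Every occurrence is swapped for '_'.

'did_zb_zb_zb_573'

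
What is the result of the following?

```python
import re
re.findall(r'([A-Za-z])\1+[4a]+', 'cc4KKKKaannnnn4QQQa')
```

A backreference is literal: `\1` must see the identical characters the first group matched.
Matches: at [0:3] match 'cc4', group 1 = 'c'; at [3:9] match 'KKKKaa', group 1 = 'K'; at [9:15] match 'nnnnn4', group 1 = 'n'; at [15:19] match 'QQQa', group 1 = 'Q'.
`findall` collects group 1 from each match (4 total).

['c', 'K', 'n', 'Q']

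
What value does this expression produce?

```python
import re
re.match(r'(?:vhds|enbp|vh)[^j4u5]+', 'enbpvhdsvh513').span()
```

With `match`, the pattern is implicitly anchored at the beginning.
The match spans [0:10] → 'enbpvhdsvh'.

(0, 10)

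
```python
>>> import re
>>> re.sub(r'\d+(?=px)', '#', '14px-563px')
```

'#px-#px'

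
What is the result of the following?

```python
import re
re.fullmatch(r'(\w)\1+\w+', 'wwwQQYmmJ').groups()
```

`\1` is not a pattern — it's the concrete string captured by group 1, re-applied verbatim.
`fullmatch` succeeds only if the pattern covers the string from start to end.
The match spans [0:9] → 'wwwQQYmmJ'.
Captured: group 1 = 'w'.

('w',)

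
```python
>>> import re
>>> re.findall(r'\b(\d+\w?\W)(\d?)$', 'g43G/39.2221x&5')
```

[('2221x&', '5')]

The pattern matches a word boundary (`\b`, zero-width); then one or more of a digit, then optionally a word character, then a non-word character (captured); then optionally a digit (captured); then anchored at the end.
Scanning left to right: at [8:15] match '2221x&5', groups = ('2221x&', '5').
`findall` packs the 2 group values into a tuple for every match.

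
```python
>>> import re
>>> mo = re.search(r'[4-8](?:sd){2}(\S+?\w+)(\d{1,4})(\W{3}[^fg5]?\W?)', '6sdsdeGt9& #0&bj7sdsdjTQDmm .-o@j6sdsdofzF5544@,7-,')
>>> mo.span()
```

Pattern: a character in [4-8], then the literal 'sd' repeated 2 times; then one or more of a non-whitespace character (lazy), then one or more of a word character (captured); then 1 to 4 of a digit (captured); then exactly 3 of a non-word character, then optionally any character except [fg5], then optionally a non-word character (captured).
`re.search` tries every starting position until one works.
The match spans [0:14] → '6sdsdeGt9& #0&'.
Captured: group 1 = 'eGt', group 2 = '9', group 3 = '& #0&'.

(0, 14)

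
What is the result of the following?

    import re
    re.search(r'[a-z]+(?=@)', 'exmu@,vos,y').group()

'exmu'

The lookaround is zero-width — it requires the adjacent text to match without consuming it, so the asserted text isn't part of the match.
The match spans [0:4] → 'exmu'.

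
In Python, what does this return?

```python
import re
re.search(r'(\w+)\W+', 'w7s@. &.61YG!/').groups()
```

('w7s',)

The match spans [0:8] → 'w7s@. &.'.
Captured: group 1 = 'w7s'.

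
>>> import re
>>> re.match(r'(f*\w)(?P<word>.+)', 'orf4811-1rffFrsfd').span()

(0, 17)

Pattern: zero or more of a literal 'f', then a word character (captured); then one or more of any character (captured as 'word').
`re.match` won't scan ahead — the pattern has to work from the very first character.
The match spans [0:17] → 'orf4811-1rffFrsfd'.
Captured: group 1 = 'o', group 2 = 'rf4811-1rffFrsfd'.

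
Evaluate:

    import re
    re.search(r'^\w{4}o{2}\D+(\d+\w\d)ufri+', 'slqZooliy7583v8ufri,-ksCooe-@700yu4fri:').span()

(0, 19)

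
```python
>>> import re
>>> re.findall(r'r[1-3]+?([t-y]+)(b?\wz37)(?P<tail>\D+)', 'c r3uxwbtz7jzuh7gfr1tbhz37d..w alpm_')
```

This matches a literal 'r'; then one or more of a character in [1-3] (lazy); then one or more of a character in [t-y] (captured); then optionally a literal 'b', then a word character, then the literal 'z37' (captured); then one or more of a non-digit (captured as 'tail').
Walking the string: at [18:36] match 'r1tbhz37d..w alpm_', groups = ('t', 'bhz37', 'd..w alpm_').
3 groups means the one result is a tuple of 3 captured strings — 1 here.

[('t', 'bhz37', 'd..w alpm_')]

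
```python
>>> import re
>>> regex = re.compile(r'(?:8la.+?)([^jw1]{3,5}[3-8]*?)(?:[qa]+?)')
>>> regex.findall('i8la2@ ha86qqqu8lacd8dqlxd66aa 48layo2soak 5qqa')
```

['@ ha86', 'd8d', 'o2so']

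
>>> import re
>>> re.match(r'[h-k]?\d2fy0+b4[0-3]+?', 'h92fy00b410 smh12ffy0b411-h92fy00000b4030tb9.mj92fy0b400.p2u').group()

'h92fy00b41'

This matches optionally a character in [h-k], then a digit, then the literal '2fy'; then one or more of the literal '0', then the literal 'b4', then one or more of a character in [0-3] (lazy).
`re.match` won't scan ahead — the pattern has to work from the very first character.
The match spans [0:10] → 'h92fy00b41'.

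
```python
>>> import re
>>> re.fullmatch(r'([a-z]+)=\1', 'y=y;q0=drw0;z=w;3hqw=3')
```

None

`re.fullmatch` is like wrapping the pattern in `^…$` (in single-line mode).
Here the string isn't matched end-to-end, so the call returns None.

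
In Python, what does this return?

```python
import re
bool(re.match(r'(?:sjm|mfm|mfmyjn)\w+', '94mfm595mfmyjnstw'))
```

False

`re.match` won't scan ahead — the pattern has to work from the very first character.
Here position 0 doesn't satisfy it, so the call returns None, and `bool(None)` is False.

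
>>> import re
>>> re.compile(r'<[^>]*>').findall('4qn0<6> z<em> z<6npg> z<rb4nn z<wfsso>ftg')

['<6>', '<em>', '<6npg>', '<rb4nn z<wfsso>']

Since nothing is captured, `findall` lists the 4 matched substrings directly.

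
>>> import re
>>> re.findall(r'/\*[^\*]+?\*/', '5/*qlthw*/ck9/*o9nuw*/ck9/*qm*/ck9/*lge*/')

No capturing groups, so `findall` returns the 4 full match strings.

['/*qlthw*/', '/*o9nuw*/', '/*qm*/', '/*lge*/']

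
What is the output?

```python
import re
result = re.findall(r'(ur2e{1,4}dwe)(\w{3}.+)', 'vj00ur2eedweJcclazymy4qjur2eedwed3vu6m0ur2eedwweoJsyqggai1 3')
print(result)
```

Multiple groups make `findall` return tuples — one 2-tuple for the one match.

[('ur2eedwe', 'Jcclazymy4qjur2eedwed3vu6m0ur2eedwweoJsyqggai1 3')]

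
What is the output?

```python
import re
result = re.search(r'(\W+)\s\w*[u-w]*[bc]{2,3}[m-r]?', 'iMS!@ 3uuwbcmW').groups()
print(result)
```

This matches one or more of a non-word character (captured); then whitespace, then zero or more of a word character, then zero or more of a character in [u-w]; then 2 to 3 of one of [bc]; then optionally a character in [m-r].
`re.search` scans for the first position where the pattern succeeds.
The match spans [3:13] → '!@ 3uuwbcm'.
Captured: group 1 = '!@'.

('!@',)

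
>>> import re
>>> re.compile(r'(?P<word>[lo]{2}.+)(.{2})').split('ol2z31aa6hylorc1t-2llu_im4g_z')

Because the pattern has a capturing group, `split` also inserts each captured text between the pieces.

['', 'ol2z31aa6hylorc1t-2llu_im4g', '_z', '']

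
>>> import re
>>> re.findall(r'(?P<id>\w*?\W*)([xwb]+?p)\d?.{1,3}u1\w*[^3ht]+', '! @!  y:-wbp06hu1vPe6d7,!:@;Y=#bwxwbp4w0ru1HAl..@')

[('y:-', 'wbp')]

The pattern matches zero or more of a word character (lazy), then zero or more of a non-word character (captured as 'id'); then one or more of one of [xwb] (lazy), then a literal 'p' (captured); then optionally a digit, then 1 to 3 of any character, then the literal 'u1'; then zero or more of a word character, then one or more of any character except [3ht].
Scanning left to right: at [6:49] match 'y:-wbp06hu1vPe6d7,!:@;Y=#bwxwbp4w0ru1HAl..@', groups = ('y:-', 'wbp').
2 groups means the one result is a tuple of 2 captured strings — 1 here.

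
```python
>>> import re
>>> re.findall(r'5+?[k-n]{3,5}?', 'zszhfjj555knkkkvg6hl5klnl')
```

This matches one or more of a literal '5' (lazy); then 3 to 5 of a character in [k-n] (lazy).
Because the quantifier is non-greedy, it stops expanding at the earliest point where the rest of the pattern can succeed.
Walking the string: at [7:13] → '555knk'; at [20:24] → '5kln'.
Since nothing is captured, `findall` lists the 2 matched substrings directly.

['555knk', '5kln']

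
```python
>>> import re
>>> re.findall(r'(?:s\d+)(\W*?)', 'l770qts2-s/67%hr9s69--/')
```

This matches a literal 's', then one or more of a digit (non-capturing group); then zero or more of a non-word character (lazy) (captured).
Scanning left to right: at [6:8] match 's2', group 1 = ''; at [17:20] match 's69', group 1 = ''.
`findall` collects group 1 from each match (2 total).

['', '']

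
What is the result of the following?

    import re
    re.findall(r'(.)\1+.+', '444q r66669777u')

['4']

`\1` is not a pattern — it's the concrete string captured by group 1, re-applied verbatim.
Walking the string: at [0:15] match '444q r66669777u', group 1 = '4'.
One capturing group, so `findall` returns just the captured substring from the one match — 1 in all.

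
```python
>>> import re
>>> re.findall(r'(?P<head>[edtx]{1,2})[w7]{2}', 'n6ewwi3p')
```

`findall` collects group 1 from the one match (1 total).

['e']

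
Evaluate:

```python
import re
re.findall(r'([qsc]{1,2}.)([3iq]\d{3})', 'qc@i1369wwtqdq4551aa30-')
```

[('qc@', 'i136'), ('qd', 'q455')]

The pattern matches 1 to 2 of one of [qsc], then any character (captured); then one of [3iq], then exactly 3 of a digit (captured).
Scanning left to right: at [0:7] match 'qc@i136', groups = ('qc@', 'i136'); at [11:17] match 'qdq455', groups = ('qd', 'q455').
`findall` packs the 2 group values into a tuple for every match.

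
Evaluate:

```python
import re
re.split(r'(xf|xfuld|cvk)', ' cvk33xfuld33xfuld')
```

The regex engine tests alternatives in the order written; an earlier branch that matches wins even if a later one would match more.
Because the pattern has a capturing group, `split` also inserts each captured text between the pieces.

[' ', 'cvk', '33', 'xf', 'uld33', 'xf', 'uld']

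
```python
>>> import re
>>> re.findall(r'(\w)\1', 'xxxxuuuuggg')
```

['x', 'x', 'u', 'u', 'g']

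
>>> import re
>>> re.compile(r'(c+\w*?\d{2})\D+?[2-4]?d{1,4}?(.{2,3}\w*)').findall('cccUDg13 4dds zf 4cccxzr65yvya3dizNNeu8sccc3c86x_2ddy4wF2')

[('cccUDg13', 'ds zf'), ('cccxzr65', 'izNNeu8sccc3c86x_2ddy4wF2')]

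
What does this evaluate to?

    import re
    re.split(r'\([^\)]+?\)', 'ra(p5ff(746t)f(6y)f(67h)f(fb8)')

['ra', 'f', 'f', 'f', '']

Matches to split on: at [2:13] → '(p5ff(746t)'; at [14:18] → '(6y)'; at [19:24] → '(67h)'; at [25:30] → '(fb8)'.
The string is cut at each match, leaving 5 pieces.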